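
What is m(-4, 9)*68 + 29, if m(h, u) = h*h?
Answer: 1117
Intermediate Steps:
m(h, u) = h²
m(-4, 9)*68 + 29 = (-4)²*68 + 29 = 16*68 + 29 = 1088 + 29 = 1117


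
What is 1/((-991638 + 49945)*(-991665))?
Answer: 1/933843988845 ≈ 1.0708e-12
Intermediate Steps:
1/((-991638 + 49945)*(-991665)) = -1/991665/(-941693) = -1/941693*(-1/991665) = 1/933843988845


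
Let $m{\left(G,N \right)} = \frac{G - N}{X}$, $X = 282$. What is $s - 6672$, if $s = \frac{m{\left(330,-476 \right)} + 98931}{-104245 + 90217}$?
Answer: $- \frac{6605409365}{988974} \approx -6679.1$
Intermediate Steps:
$m{\left(G,N \right)} = - \frac{N}{282} + \frac{G}{282}$ ($m{\left(G,N \right)} = \frac{G - N}{282} = \left(G - N\right) \frac{1}{282} = - \frac{N}{282} + \frac{G}{282}$)
$s = - \frac{6974837}{988974}$ ($s = \frac{\left(\left(- \frac{1}{282}\right) \left(-476\right) + \frac{1}{282} \cdot 330\right) + 98931}{-104245 + 90217} = \frac{\left(\frac{238}{141} + \frac{55}{47}\right) + 98931}{-14028} = \left(\frac{403}{141} + 98931\right) \left(- \frac{1}{14028}\right) = \frac{13949674}{141} \left(- \frac{1}{14028}\right) = - \frac{6974837}{988974} \approx -7.0526$)
$s - 6672 = - \frac{6974837}{988974} - 6672 = - \frac{6605409365}{988974}$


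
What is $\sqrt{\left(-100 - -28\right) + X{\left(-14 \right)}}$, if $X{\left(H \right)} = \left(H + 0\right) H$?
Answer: $2 \sqrt{31} \approx 11.136$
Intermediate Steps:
$X{\left(H \right)} = H^{2}$ ($X{\left(H \right)} = H H = H^{2}$)
$\sqrt{\left(-100 - -28\right) + X{\left(-14 \right)}} = \sqrt{\left(-100 - -28\right) + \left(-14\right)^{2}} = \sqrt{\left(-100 + 28\right) + 196} = \sqrt{-72 + 196} = \sqrt{124} = 2 \sqrt{31}$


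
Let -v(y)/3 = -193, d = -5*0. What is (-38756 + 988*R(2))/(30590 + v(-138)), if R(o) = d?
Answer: -38756/31169 ≈ -1.2434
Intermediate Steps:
d = 0
v(y) = 579 (v(y) = -3*(-193) = 579)
R(o) = 0
(-38756 + 988*R(2))/(30590 + v(-138)) = (-38756 + 988*0)/(30590 + 579) = (-38756 + 0)/31169 = -38756*1/31169 = -38756/31169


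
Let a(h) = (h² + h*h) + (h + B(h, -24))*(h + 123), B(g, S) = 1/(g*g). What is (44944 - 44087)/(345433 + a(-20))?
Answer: 342800/137669303 ≈ 0.0024900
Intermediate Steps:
B(g, S) = g⁻² (B(g, S) = 1/(g²) = g⁻²)
a(h) = 2*h² + (123 + h)*(h + h⁻²) (a(h) = (h² + h*h) + (h + h⁻²)*(h + 123) = (h² + h²) + (h + h⁻²)*(123 + h) = 2*h² + (123 + h)*(h + h⁻²))
(44944 - 44087)/(345433 + a(-20)) = (44944 - 44087)/(345433 + (123 - 20 + 3*(-20)³*(41 - 20))/(-20)²) = 857/(345433 + (123 - 20 + 3*(-8000)*21)/400) = 857/(345433 + (123 - 20 - 504000)/400) = 857/(345433 + (1/400)*(-503897)) = 857/(345433 - 503897/400) = 857/(137669303/400) = 857*(400/137669303) = 342800/137669303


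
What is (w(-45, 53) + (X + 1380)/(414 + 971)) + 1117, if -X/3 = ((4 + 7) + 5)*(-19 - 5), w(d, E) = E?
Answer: 1622982/1385 ≈ 1171.8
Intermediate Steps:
X = 1152 (X = -3*((4 + 7) + 5)*(-19 - 5) = -3*(11 + 5)*(-24) = -48*(-24) = -3*(-384) = 1152)
(w(-45, 53) + (X + 1380)/(414 + 971)) + 1117 = (53 + (1152 + 1380)/(414 + 971)) + 1117 = (53 + 2532/1385) + 1117 = 75937/1385 + 1117 = 1622982/1385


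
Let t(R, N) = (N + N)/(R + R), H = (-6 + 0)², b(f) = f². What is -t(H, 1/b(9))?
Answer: -1/2916 ≈ -0.00034294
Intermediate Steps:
H = 36 (H = (-6)² = 36)
t(R, N) = N/R (t(R, N) = (2*N)/((2*R)) = (2*N)*(1/(2*R)) = N/R)
-t(H, 1/b(9)) = -1/((9²)*36) = -1/(81*36) = -1*1/2916 = -1/2916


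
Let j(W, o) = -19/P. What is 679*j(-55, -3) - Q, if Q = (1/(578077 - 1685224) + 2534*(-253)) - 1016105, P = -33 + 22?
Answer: 20196772646177/12178617 ≈ 1.6584e+6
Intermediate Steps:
P = -11
j(W, o) = 19/11 (j(W, o) = -19/(-11) = -19*(-1/11) = 19/11)
Q = -1834771758430/1107147 (Q = (1/(-1107147) - 641102) - 1016105 = (-1/1107147 - 641102) - 1016105 = -709794155995/1107147 - 1016105 = -1834771758430/1107147 ≈ -1.6572e+6)
679*j(-55, -3) - Q = 679*(19/11) - 1*(-1834771758430/1107147) = 12901/11 + 1834771758430/1107147 = 20196772646177/12178617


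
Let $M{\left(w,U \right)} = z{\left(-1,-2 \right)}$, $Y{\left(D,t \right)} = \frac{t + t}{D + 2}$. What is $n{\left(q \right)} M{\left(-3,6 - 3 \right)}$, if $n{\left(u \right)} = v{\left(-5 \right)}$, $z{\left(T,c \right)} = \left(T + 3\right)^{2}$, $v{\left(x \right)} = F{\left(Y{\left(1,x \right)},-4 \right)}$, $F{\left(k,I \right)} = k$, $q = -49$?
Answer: $- \frac{40}{3} \approx -13.333$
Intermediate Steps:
$Y{\left(D,t \right)} = \frac{2 t}{2 + D}$
$v{\left(x \right)} = \frac{2 x}{3}$ ($v{\left(x \right)} = \frac{2 x}{2 + 1} = \frac{2 x}{3}$)
$z{\left(T,c \right)} = \left(3 + T\right)^{2}$
$M{\left(w,U \right)} = 4$ ($M{\left(w,U \right)} = \left(3 - 1\right)^{2} = 2^{2} = 4$)
$n{\left(u \right)} = - \frac{10}{3}$ ($n{\left(u \right)} = \frac{2}{3} \left(-5\right) = - \frac{10}{3}$)
$n{\left(q \right)} M{\left(-3,6 - 3 \right)} = \left(- \frac{10}{3}\right) 4 = - \frac{40}{3}$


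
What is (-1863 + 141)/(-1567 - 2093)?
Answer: 287/610 ≈ 0.47049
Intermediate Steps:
(-1863 + 141)/(-1567 - 2093) = -1722/(-3660) = -1722*(-1/3660) = 287/610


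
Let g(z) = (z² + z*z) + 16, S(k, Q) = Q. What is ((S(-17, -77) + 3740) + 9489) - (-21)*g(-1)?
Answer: 13530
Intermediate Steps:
g(z) = 16 + 2*z² (g(z) = (z² + z²) + 16 = 2*z² + 16 = 16 + 2*z²)
((S(-17, -77) + 3740) + 9489) - (-21)*g(-1) = ((-77 + 3740) + 9489) - (-21)*(16 + 2*(-1)²) = (3663 + 9489) - (-21)*(16 + 2*1) = 13152 - (-21)*(16 + 2) = 13152 - (-21)*18 = 13152 - 1*(-378) = 13152 + 378 = 13530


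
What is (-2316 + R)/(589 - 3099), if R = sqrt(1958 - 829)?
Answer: 1158/1255 - sqrt(1129)/2510 ≈ 0.90932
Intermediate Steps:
R = sqrt(1129) ≈ 33.601
(-2316 + R)/(589 - 3099) = (-2316 + sqrt(1129))/(589 - 3099) = (-2316 + sqrt(1129))/(-2510) = (-2316 + sqrt(1129))*(-1/2510) = 1158/1255 - sqrt(1129)/2510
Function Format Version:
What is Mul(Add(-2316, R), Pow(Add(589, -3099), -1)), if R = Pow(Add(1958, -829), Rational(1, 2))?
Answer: Add(Rational(1158, 1255), Mul(Rational(-1, 2510), Pow(1129, Rational(1, 2)))) ≈ 0.90932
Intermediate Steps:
R = Pow(1129, Rational(1, 2)) ≈ 33.601
Mul(Add(-2316, R), Pow(Add(589, -3099), -1)) = Mul(Add(-2316, Pow(1129, Rational(1, 2))), Pow(Add(589, -3099), -1)) = Mul(Add(-2316, Pow(1129, Rational(1, 2))), Pow(-2510, -1)) = Mul(Add(-2316, Pow(1129, Rational(1, 2))), Rational(-1, 2510)) = Add(Rational(1158, 1255), Mul(Rational(-1, 2510), Pow(1129, Rational(1, 2))))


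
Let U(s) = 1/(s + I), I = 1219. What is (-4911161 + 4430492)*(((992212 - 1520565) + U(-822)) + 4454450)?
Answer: -749199788681190/397 ≈ -1.8872e+12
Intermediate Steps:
U(s) = 1/(1219 + s) (U(s) = 1/(s + 1219) = 1/(1219 + s))
(-4911161 + 4430492)*(((992212 - 1520565) + U(-822)) + 4454450) = (-4911161 + 4430492)*(((992212 - 1520565) + 1/(1219 - 822)) + 4454450) = -480669*((-528353 + 1/397) + 4454450) = -480669*(-209756140/397 + 4454450) = -480669*1558660510/397 = -749199788681190/397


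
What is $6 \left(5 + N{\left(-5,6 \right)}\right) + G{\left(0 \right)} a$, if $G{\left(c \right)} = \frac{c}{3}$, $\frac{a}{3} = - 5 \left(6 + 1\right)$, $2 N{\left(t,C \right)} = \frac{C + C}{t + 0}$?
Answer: $\frac{114}{5} \approx 22.8$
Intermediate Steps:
$N{\left(t,C \right)} = \frac{C}{t}$ ($N{\left(t,C \right)} = \frac{\left(C + C\right) \frac{1}{t + 0}}{2} = \frac{2 C \frac{1}{t}}{2} = \frac{C}{t}$)
$a = -105$ ($a = 3 \left(- 5 \left(6 + 1\right)\right) = 3 \left(\left(-5\right) 7\right) = 3 \left(-35\right) = -105$)
$G{\left(c \right)} = \frac{c}{3}$ ($G{\left(c \right)} = c \frac{1}{3} = \frac{c}{3}$)
$6 \left(5 + N{\left(-5,6 \right)}\right) + G{\left(0 \right)} a = 6 \left(5 + \frac{6}{-5}\right) + \frac{1}{3} \cdot 0 \left(-105\right) = 6 \left(5 + 6 \left(- \frac{1}{5}\right)\right) + 0 \left(-105\right) = 6 \left(5 - \frac{6}{5}\right) + 0 = 6 \cdot \frac{19}{5} + 0 = \frac{114}{5} + 0 = \frac{114}{5}$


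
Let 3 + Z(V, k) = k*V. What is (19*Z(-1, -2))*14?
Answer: -266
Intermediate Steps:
Z(V, k) = -3 + V*k (Z(V, k) = -3 + k*V = -3 + V*k)
(19*Z(-1, -2))*14 = (19*(-3 - 1*(-2)))*14 = (19*(-3 + 2))*14 = (19*(-1))*14 = -19*14 = -266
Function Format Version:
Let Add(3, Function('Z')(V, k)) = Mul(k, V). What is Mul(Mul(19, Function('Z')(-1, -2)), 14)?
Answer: -266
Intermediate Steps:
Function('Z')(V, k) = Add(-3, Mul(V, k)) (Function('Z')(V, k) = Add(-3, Mul(k, V)) = Add(-3, Mul(V, k)))
Mul(Mul(19, Function('Z')(-1, -2)), 14) = Mul(Mul(19, Add(-3, Mul(-1, -2))), 14) = Mul(Mul(19, Add(-3, 2)), 14) = Mul(Mul(19, -1), 14) = Mul(-19, 14) = -266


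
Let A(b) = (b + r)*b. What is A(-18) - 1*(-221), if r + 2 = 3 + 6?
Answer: 419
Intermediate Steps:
r = 7 (r = -2 + (3 + 6) = -2 + 9 = 7)
A(b) = b*(7 + b) (A(b) = (b + 7)*b = (7 + b)*b = b*(7 + b))
A(-18) - 1*(-221) = -18*(7 - 18) - 1*(-221) = -18*(-11) + 221 = 198 + 221 = 419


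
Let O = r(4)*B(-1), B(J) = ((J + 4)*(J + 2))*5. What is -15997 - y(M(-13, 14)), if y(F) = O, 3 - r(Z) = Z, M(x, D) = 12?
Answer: -15982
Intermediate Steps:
B(J) = 5*(2 + J)*(4 + J) (B(J) = ((4 + J)*(2 + J))*5 = ((2 + J)*(4 + J))*5 = 5*(2 + J)*(4 + J))
r(Z) = 3 - Z
O = -15 (O = (3 - 1*4)*(40 + 5*(-1)² + 30*(-1)) = (3 - 4)*(40 + 5*1 - 30) = -(40 + 5 - 30) = -1*15 = -15)
y(F) = -15
-15997 - y(M(-13, 14)) = -15997 - 1*(-15) = -15997 + 15 = -15982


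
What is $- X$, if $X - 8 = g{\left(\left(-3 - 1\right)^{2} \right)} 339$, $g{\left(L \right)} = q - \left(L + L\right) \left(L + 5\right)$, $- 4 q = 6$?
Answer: $\frac{456617}{2} \approx 2.2831 \cdot 10^{5}$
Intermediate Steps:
$q = - \frac{3}{2}$ ($q = \left(- \frac{1}{4}\right) 6 = - \frac{3}{2} \approx -1.5$)
$g{\left(L \right)} = - \frac{3}{2} - 2 L \left(5 + L\right)$ ($g{\left(L \right)} = - \frac{3}{2} - \left(L + L\right) \left(L + 5\right) = - \frac{3}{2} - 2 L \left(5 + L\right)$)
$X = - \frac{456617}{2}$ ($X = 8 + \left(- \frac{3}{2} - 10 \left(-3 - 1\right)^{2} - 2 \left(\left(-3 - 1\right)^{2}\right)^{2}\right) 339 = 8 + \left(- \frac{3}{2} - 10 \left(-4\right)^{2} - 2 \left(\left(-4\right)^{2}\right)^{2}\right) 339 = 8 + \left(- \frac{3}{2} - 160 - 2 \cdot 16^{2}\right) 339 = 8 + \left(- \frac{3}{2} - 160 - 512\right) 339 = 8 - \frac{456633}{2} = - \frac{456617}{2} \approx -2.2831 \cdot 10^{5}$)
$- X = \left(-1\right) \left(- \frac{456617}{2}\right) = \frac{456617}{2}$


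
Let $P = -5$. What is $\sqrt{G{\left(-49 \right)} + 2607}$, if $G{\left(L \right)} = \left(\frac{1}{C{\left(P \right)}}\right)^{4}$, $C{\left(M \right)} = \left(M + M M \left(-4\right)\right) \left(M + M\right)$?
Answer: $\frac{\sqrt{3168824793750001}}{1102500} \approx 51.059$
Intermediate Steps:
$C{\left(M \right)} = 2 M \left(M - 4 M^{2}\right)$ ($C{\left(M \right)} = \left(M + M^{2} \left(-4\right)\right) 2 M = \left(M - 4 M^{2}\right) 2 M = 2 M \left(M - 4 M^{2}\right)$)
$G{\left(L \right)} = \frac{1}{1215506250000}$ ($G{\left(L \right)} = \left(\frac{1}{\left(-5\right)^{2} \left(2 - -40\right)}\right)^{4} = \left(\frac{1}{25 \left(2 + 40\right)}\right)^{4} = \left(\frac{1}{25 \cdot 42}\right)^{4} = \left(\frac{1}{1050}\right)^{4} = \frac{1}{1215506250000}$)
$\sqrt{G{\left(-49 \right)} + 2607} = \sqrt{\frac{1}{1215506250000} + 2607} = \sqrt{\frac{3168824793750001}{1215506250000}} = \frac{\sqrt{3168824793750001}}{1102500}$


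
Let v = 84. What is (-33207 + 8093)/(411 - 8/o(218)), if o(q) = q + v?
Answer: -3792214/62057 ≈ -61.109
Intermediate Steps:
o(q) = 84 + q (o(q) = q + 84 = 84 + q)
(-33207 + 8093)/(411 - 8/o(218)) = (-33207 + 8093)/(411 - 8/(84 + 218)) = -25114/(411 - 8/302) = -25114/(411 - 8*1/302) = -25114/(411 - 4/151) = -25114/62057/151 = -25114*151/62057 = -3792214/62057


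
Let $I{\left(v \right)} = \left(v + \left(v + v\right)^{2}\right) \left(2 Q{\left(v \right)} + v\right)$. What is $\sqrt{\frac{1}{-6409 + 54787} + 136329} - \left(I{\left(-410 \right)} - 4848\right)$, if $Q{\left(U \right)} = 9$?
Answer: $263424928 + \frac{\sqrt{319068602033214}}{48378} \approx 2.6343 \cdot 10^{8}$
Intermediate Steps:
$I{\left(v \right)} = \left(18 + v\right) \left(v + 4 v^{2}\right)$ ($I{\left(v \right)} = \left(v + \left(v + v\right)^{2}\right) \left(2 \cdot 9 + v\right) = \left(v + \left(2 v\right)^{2}\right) \left(18 + v\right) = \left(v + 4 v^{2}\right) \left(18 + v\right) = \left(18 + v\right) \left(v + 4 v^{2}\right)$)
$\sqrt{\frac{1}{-6409 + 54787} + 136329} - \left(I{\left(-410 \right)} - 4848\right) = \sqrt{\frac{1}{-6409 + 54787} + 136329} - \left(- 410 \left(18 + 4 \left(-410\right)^{2} + 73 \left(-410\right)\right) - 4848\right) = \sqrt{\frac{1}{48378} + 136329} - \left(- 410 \left(18 + 4 \cdot 168100 - 29930\right) - 4848\right) = \sqrt{\frac{1}{48378} + 136329} - \left(- 410 \left(18 + 672400 - 29930\right) - 4848\right) = \sqrt{\frac{6595324363}{48378}} - \left(\left(-410\right) 642488 - 4848\right) = \frac{\sqrt{319068602033214}}{48378} - \left(-263420080 - 4848\right) = \frac{\sqrt{319068602033214}}{48378} - -263424928 = \frac{\sqrt{319068602033214}}{48378} + 263424928 = 263424928 + \frac{\sqrt{319068602033214}}{48378}$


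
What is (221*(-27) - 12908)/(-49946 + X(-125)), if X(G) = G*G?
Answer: 18875/34321 ≈ 0.54995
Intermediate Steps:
X(G) = G**2
(221*(-27) - 12908)/(-49946 + X(-125)) = (221*(-27) - 12908)/(-49946 + (-125)**2) = (-5967 - 12908)/(-49946 + 15625) = -18875/(-34321) = -18875*(-1/34321) = 18875/34321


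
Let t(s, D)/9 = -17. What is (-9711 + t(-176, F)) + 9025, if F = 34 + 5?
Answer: -839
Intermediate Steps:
F = 39
t(s, D) = -153 (t(s, D) = 9*(-17) = -153)
(-9711 + t(-176, F)) + 9025 = (-9711 - 153) + 9025 = -9864 + 9025 = -839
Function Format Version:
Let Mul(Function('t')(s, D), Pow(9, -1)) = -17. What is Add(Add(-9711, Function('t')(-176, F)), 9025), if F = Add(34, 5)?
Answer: -839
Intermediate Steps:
F = 39
Function('t')(s, D) = -153 (Function('t')(s, D) = Mul(9, -17) = -153)
Add(Add(-9711, Function('t')(-176, F)), 9025) = Add(Add(-9711, -153), 9025) = Add(-9864, 9025) = -839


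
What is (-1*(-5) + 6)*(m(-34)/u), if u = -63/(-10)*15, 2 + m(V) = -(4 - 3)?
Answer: -22/63 ≈ -0.34921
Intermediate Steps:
m(V) = -3 (m(V) = -2 - (4 - 3) = -2 - 1*1 = -2 - 1 = -3)
u = 189/2 (u = -63*(-1)/10*15 = -7*(-9/10)*15 = (63/10)*15 = 189/2 ≈ 94.500)
(-1*(-5) + 6)*(m(-34)/u) = (-1*(-5) + 6)*(-3/189/2) = (5 + 6)*(-3*2/189) = 11*(-2/63) = -22/63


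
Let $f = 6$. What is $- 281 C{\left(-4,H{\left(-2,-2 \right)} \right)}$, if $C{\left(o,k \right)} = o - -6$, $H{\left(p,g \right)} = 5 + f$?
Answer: $-562$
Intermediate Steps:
$H{\left(p,g \right)} = 11$ ($H{\left(p,g \right)} = 5 + 6 = 11$)
$C{\left(o,k \right)} = 6 + o$ ($C{\left(o,k \right)} = o + 6 = 6 + o$)
$- 281 C{\left(-4,H{\left(-2,-2 \right)} \right)} = - 281 \left(6 - 4\right) = \left(-281\right) 2 = -562$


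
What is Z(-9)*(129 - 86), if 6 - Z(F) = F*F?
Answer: -3225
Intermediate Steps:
Z(F) = 6 - F² (Z(F) = 6 - F*F = 6 - F²)
Z(-9)*(129 - 86) = (6 - 1*(-9)²)*(129 - 86) = (6 - 1*81)*43 = (6 - 81)*43 = -75*43 = -3225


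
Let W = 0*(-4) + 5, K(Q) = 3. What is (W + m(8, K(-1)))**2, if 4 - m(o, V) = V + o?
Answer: 4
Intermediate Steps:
m(o, V) = 4 - V - o (m(o, V) = 4 - (V + o) = 4 + (-V - o) = 4 - V - o)
W = 5 (W = 0 + 5 = 5)
(W + m(8, K(-1)))**2 = (5 + (4 - 1*3 - 1*8))**2 = (5 + (4 - 3 - 8))**2 = (5 - 7)**2 = (-2)**2 = 4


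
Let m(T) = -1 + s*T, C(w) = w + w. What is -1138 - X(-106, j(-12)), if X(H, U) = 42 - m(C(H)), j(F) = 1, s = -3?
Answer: -545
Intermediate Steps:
C(w) = 2*w
m(T) = -1 - 3*T
X(H, U) = 43 + 6*H (X(H, U) = 42 - (-1 - 6*H) = 42 + (1 + 6*H) = 43 + 6*H)
-1138 - X(-106, j(-12)) = -1138 - (43 + 6*(-106)) = -1138 - (43 - 636) = -1138 - 1*(-593) = -1138 + 593 = -545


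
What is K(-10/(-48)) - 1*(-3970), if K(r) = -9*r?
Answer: 31745/8 ≈ 3968.1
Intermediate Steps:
K(-10/(-48)) - 1*(-3970) = -(-90)/(-48) - 1*(-3970) = -(-90)*(-1)/48 + 3970 = -9*5/24 + 3970 = -15/8 + 3970 = 31745/8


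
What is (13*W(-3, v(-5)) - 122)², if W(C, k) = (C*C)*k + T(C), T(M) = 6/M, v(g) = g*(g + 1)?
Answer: 4804864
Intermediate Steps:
v(g) = g*(1 + g)
W(C, k) = 6/C + k*C² (W(C, k) = (C*C)*k + 6/C = C²*k + 6/C = k*C² + 6/C = 6/C + k*C²)
(13*W(-3, v(-5)) - 122)² = (13*((6 - 5*(1 - 5)*(-3)³)/(-3)) - 122)² = (13*(-(6 - 5*(-4)*(-27))/3) - 122)² = (13*(-(6 + 20*(-27))/3) - 122)² = (13*(-(6 - 540)/3) - 122)² = (13*(-⅓*(-534)) - 122)² = (13*178 - 122)² = (2314 - 122)² = 2192² = 4804864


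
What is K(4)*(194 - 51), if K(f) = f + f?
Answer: 1144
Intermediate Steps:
K(f) = 2*f
K(4)*(194 - 51) = (2*4)*(194 - 51) = 8*143 = 1144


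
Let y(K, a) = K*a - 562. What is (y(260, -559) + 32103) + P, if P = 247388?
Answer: 133589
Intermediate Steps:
y(K, a) = -562 + K*a
(y(260, -559) + 32103) + P = ((-562 + 260*(-559)) + 32103) + 247388 = ((-562 - 145340) + 32103) + 247388 = (-145902 + 32103) + 247388 = -113799 + 247388 = 133589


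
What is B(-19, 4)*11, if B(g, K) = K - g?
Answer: 253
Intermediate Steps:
B(-19, 4)*11 = (4 - 1*(-19))*11 = (4 + 19)*11 = 23*11 = 253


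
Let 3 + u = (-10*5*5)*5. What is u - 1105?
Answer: -2358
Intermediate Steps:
u = -1253 (u = -3 + (-10*5*5)*5 = -3 - 50*5*5 = -3 - 250*5 = -3 - 1250 = -1253)
u - 1105 = -1253 - 1105 = -2358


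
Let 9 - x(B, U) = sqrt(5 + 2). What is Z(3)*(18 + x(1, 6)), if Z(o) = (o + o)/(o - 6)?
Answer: -54 + 2*sqrt(7) ≈ -48.708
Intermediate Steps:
Z(o) = 2*o/(-6 + o) (Z(o) = (2*o)/(-6 + o) = 2*o/(-6 + o))
x(B, U) = 9 - sqrt(7) (x(B, U) = 9 - sqrt(5 + 2) = 9 - sqrt(7))
Z(3)*(18 + x(1, 6)) = (2*3/(-6 + 3))*(18 + (9 - sqrt(7))) = (2*3/(-3))*(27 - sqrt(7)) = (2*3*(-1/3))*(27 - sqrt(7)) = -2*(27 - sqrt(7)) = -54 + 2*sqrt(7)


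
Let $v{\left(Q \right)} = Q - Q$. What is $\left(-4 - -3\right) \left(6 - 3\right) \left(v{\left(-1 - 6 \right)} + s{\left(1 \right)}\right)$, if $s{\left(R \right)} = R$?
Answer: $-3$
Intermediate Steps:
$v{\left(Q \right)} = 0$
$\left(-4 - -3\right) \left(6 - 3\right) \left(v{\left(-1 - 6 \right)} + s{\left(1 \right)}\right) = \left(-4 - -3\right) \left(6 - 3\right) \left(0 + 1\right) = \left(-4 + 3\right) 3 \cdot 1 = \left(-1\right) 3 \cdot 1 = \left(-3\right) 1 = -3$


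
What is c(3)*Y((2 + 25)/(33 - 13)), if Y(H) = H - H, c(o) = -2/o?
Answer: 0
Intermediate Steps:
Y(H) = 0
c(3)*Y((2 + 25)/(33 - 13)) = -2/3*0 = -2*⅓*0 = -⅔*0 = 0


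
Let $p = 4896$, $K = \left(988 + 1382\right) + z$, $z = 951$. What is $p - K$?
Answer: $1575$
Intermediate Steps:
$K = 3321$ ($K = \left(988 + 1382\right) + 951 = 2370 + 951 = 3321$)
$p - K = 4896 - 3321 = 1575$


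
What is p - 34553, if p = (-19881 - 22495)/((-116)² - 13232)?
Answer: -972781/28 ≈ -34742.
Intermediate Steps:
p = -5297/28 (p = -42376/(13456 - 13232) = -42376/224 = -42376*1/224 = -5297/28 ≈ -189.18)
p - 34553 = -5297/28 - 34553 = -972781/28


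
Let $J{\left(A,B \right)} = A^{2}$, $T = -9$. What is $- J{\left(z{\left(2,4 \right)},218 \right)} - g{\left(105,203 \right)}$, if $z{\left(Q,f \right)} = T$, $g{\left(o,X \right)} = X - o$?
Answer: $-179$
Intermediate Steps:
$z{\left(Q,f \right)} = -9$
$- J{\left(z{\left(2,4 \right)},218 \right)} - g{\left(105,203 \right)} = - \left(-9\right)^{2} - \left(203 - 105\right) = \left(-1\right) 81 - \left(203 - 105\right) = -81 - 98 = -179$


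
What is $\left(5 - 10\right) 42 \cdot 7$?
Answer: $-1470$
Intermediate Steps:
$\left(5 - 10\right) 42 \cdot 7 = \left(-5\right) 42 \cdot 7 = \left(-210\right) 7 = -1470$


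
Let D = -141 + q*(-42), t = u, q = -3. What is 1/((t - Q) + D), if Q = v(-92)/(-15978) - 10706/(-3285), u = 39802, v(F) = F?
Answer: 8747955/348026325137 ≈ 2.5136e-5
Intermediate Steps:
Q = 28560448/8747955 (Q = -92/(-15978) - 10706/(-3285) = -92*(-1/15978) - 10706*(-1/3285) = 46/7989 + 10706/3285 = 28560448/8747955 ≈ 3.2648)
t = 39802
D = -15 (D = -141 - 3*(-42) = -141 + 126 = -15)
1/((t - Q) + D) = 1/((39802 - 1*28560448/8747955) - 15) = 1/((39802 - 28560448/8747955) - 15) = 1/(348157544462/8747955 - 15) = 1/(348026325137/8747955) = 8747955/348026325137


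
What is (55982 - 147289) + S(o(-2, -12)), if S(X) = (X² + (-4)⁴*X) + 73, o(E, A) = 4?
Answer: -90194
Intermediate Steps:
S(X) = 73 + X² + 256*X (S(X) = (X² + 256*X) + 73 = 73 + X² + 256*X)
(55982 - 147289) + S(o(-2, -12)) = (55982 - 147289) + (73 + 4² + 256*4) = -91307 + (73 + 16 + 1024) = -91307 + 1113 = -90194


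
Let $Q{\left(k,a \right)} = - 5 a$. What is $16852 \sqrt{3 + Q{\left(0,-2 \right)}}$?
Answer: $16852 \sqrt{13} \approx 60761.0$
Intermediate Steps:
$16852 \sqrt{3 + Q{\left(0,-2 \right)}} = 16852 \sqrt{3 - -10} = 16852 \sqrt{3 + 10} = 16852 \sqrt{13}$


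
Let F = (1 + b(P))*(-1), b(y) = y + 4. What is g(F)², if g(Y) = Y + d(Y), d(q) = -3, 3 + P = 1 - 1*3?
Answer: 9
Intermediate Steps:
P = -5 (P = -3 + (1 - 1*3) = -3 + (1 - 3) = -3 - 2 = -5)
b(y) = 4 + y
F = 0 (F = (1 + (4 - 5))*(-1) = (1 - 1)*(-1) = 0*(-1) = 0)
g(Y) = -3 + Y (g(Y) = Y - 3 = -3 + Y)
g(F)² = (-3 + 0)² = (-3)² = 9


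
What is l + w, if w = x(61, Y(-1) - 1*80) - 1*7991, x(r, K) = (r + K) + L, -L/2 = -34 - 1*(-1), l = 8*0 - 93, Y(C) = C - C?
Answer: -8037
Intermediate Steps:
Y(C) = 0
l = -93 (l = 0 - 93 = -93)
L = 66 (L = -2*(-34 - 1*(-1)) = -2*(-34 + 1) = -2*(-33) = 66)
x(r, K) = 66 + K + r (x(r, K) = (r + K) + 66 = (K + r) + 66 = 66 + K + r)
w = -7944 (w = (66 + (0 - 1*80) + 61) - 1*7991 = (66 + (0 - 80) + 61) - 7991 = (66 - 80 + 61) - 7991 = 47 - 7991 = -7944)
l + w = -93 - 7944 = -8037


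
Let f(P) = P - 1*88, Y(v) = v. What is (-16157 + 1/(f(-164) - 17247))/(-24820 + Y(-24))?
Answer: 70682836/108686289 ≈ 0.65034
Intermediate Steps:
f(P) = -88 + P (f(P) = P - 88 = -88 + P)
(-16157 + 1/(f(-164) - 17247))/(-24820 + Y(-24)) = (-16157 + 1/((-88 - 164) - 17247))/(-24820 - 24) = (-16157 + 1/(-252 - 17247))/(-24844) = (-16157 + 1/(-17499))*(-1/24844) = (-16157 - 1/17499)*(-1/24844) = -282731344/17499*(-1/24844) = 70682836/108686289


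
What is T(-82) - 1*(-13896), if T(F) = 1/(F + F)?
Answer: 2278943/164 ≈ 13896.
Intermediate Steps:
T(F) = 1/(2*F)
T(-82) - 1*(-13896) = (½)/(-82) - 1*(-13896) = (½)*(-1/82) + 13896 = -1/164 + 13896 = 2278943/164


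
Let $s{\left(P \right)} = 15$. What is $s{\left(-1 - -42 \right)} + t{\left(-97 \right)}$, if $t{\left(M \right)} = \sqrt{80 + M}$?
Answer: $15 + i \sqrt{17} \approx 15.0 + 4.1231 i$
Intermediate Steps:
$s{\left(-1 - -42 \right)} + t{\left(-97 \right)} = 15 + \sqrt{80 - 97} = 15 + \sqrt{-17} = 15 + i \sqrt{17}$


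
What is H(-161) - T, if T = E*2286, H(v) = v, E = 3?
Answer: -7019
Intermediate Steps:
T = 6858 (T = 3*2286 = 6858)
H(-161) - T = -161 - 1*6858 = -161 - 6858 = -7019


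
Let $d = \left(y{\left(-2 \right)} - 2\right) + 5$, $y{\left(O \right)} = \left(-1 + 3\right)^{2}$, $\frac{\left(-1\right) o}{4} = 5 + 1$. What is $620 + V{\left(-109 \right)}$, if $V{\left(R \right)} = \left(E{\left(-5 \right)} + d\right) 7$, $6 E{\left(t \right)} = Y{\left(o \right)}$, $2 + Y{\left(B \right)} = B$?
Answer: $\frac{1916}{3} \approx 638.67$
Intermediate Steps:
$o = -24$ ($o = - 4 \left(5 + 1\right) = \left(-4\right) 6 = -24$)
$Y{\left(B \right)} = -2 + B$
$E{\left(t \right)} = - \frac{13}{3}$ ($E{\left(t \right)} = \frac{-2 - 24}{6} = \frac{1}{6} \left(-26\right) = - \frac{13}{3}$)
$y{\left(O \right)} = 4$ ($y{\left(O \right)} = 2^{2} = 4$)
$d = 7$ ($d = \left(4 - 2\right) + 5 = 2 + 5 = 7$)
$V{\left(R \right)} = \frac{56}{3}$ ($V{\left(R \right)} = \left(- \frac{13}{3} + 7\right) 7 = \frac{8}{3} \cdot 7 = \frac{56}{3}$)
$620 + V{\left(-109 \right)} = 620 + \frac{56}{3} = \frac{1916}{3}$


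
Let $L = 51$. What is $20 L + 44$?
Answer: $1064$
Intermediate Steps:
$20 L + 44 = 20 \cdot 51 + 44 = 1020 + 44 = 1064$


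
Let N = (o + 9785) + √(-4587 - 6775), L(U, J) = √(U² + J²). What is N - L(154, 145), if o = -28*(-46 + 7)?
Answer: 10877 - √44741 + I*√11362 ≈ 10665.0 + 106.59*I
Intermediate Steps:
L(U, J) = √(J² + U²)
o = 1092 (o = -28*(-39) = 1092)
N = 10877 + I*√11362 (N = (1092 + 9785) + √(-4587 - 6775) = 10877 + √(-11362) = 10877 + I*√11362 ≈ 10877.0 + 106.59*I)
N - L(154, 145) = (10877 + I*√11362) - √(145² + 154²) = (10877 + I*√11362) - √(21025 + 23716) = (10877 + I*√11362) - √44741 = 10877 - √44741 + I*√11362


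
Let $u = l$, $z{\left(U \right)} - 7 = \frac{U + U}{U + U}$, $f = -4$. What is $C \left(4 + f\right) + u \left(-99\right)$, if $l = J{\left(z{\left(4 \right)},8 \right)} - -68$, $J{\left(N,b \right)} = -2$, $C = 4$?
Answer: $-6534$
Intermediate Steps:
$z{\left(U \right)} = 8$ ($z{\left(U \right)} = 7 + \frac{U + U}{U + U} = 7 + \frac{2 U}{2 U} = 7 + 2 U \frac{1}{2 U} = 7 + 1 = 8$)
$l = 66$ ($l = -2 - -68 = -2 + 68 = 66$)
$u = 66$
$C \left(4 + f\right) + u \left(-99\right) = 4 \left(4 - 4\right) + 66 \left(-99\right) = 4 \cdot 0 - 6534 = 0 - 6534 = -6534$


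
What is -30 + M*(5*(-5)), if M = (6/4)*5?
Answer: -435/2 ≈ -217.50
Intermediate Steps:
M = 15/2 (M = (6*(¼))*5 = (3/2)*5 = 15/2 ≈ 7.5000)
-30 + M*(5*(-5)) = -30 + 15*(5*(-5))/2 = -30 + (15/2)*(-25) = -30 - 375/2 = -435/2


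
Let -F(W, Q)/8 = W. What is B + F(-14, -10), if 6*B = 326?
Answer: 499/3 ≈ 166.33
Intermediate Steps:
B = 163/3 (B = (1/6)*326 = 163/3 ≈ 54.333)
F(W, Q) = -8*W
B + F(-14, -10) = 163/3 - 8*(-14) = 163/3 + 112 = 499/3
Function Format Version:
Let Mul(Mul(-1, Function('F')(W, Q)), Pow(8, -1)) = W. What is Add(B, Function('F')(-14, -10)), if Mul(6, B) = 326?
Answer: Rational(499, 3) ≈ 166.33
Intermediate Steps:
B = Rational(163, 3) (B = Mul(Rational(1, 6), 326) = Rational(163, 3) ≈ 54.333)
Function('F')(W, Q) = Mul(-8, W)
Add(B, Function('F')(-14, -10)) = Add(Rational(163, 3), Mul(-8, -14)) = Add(Rational(163, 3), 112) = Rational(499, 3)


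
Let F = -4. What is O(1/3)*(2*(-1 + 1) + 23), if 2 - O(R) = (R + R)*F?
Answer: 322/3 ≈ 107.33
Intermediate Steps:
O(R) = 2 + 8*R (O(R) = 2 - (R + R)*(-4) = 2 - 2*R*(-4) = 2 - (-8)*R = 2 + 8*R)
O(1/3)*(2*(-1 + 1) + 23) = (2 + 8/3)*(2*(-1 + 1) + 23) = (2 + 8*(1/3))*(2*0 + 23) = (2 + 8/3)*(0 + 23) = (14/3)*23 = 322/3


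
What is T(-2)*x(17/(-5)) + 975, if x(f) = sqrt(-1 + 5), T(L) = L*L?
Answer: 983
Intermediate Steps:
T(L) = L**2
x(f) = 2 (x(f) = sqrt(4) = 2)
T(-2)*x(17/(-5)) + 975 = (-2)**2*2 + 975 = 4*2 + 975 = 8 + 975 = 983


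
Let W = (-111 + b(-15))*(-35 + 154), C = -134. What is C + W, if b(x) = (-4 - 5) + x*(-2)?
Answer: -10844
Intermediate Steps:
b(x) = -9 - 2*x
W = -10710 (W = (-111 + (-9 - 2*(-15)))*(-35 + 154) = (-111 + (-9 + 30))*119 = (-111 + 21)*119 = -90*119 = -10710)
C + W = -134 - 10710 = -10844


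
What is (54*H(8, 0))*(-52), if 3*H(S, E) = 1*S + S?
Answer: -14976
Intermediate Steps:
H(S, E) = 2*S/3 (H(S, E) = (1*S + S)/3 = (S + S)/3 = (2*S)/3 = 2*S/3)
(54*H(8, 0))*(-52) = (54*((2/3)*8))*(-52) = (54*(16/3))*(-52) = 288*(-52) = -14976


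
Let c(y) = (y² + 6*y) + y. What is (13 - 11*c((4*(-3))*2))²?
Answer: 20025625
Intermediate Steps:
c(y) = y² + 7*y
(13 - 11*c((4*(-3))*2))² = (13 - 11*(4*(-3))*2*(7 + (4*(-3))*2))² = (13 - 11*(-12*2)*(7 - 12*2))² = (13 - (-264)*(7 - 24))² = (13 - (-264)*(-17))² = (13 - 11*408)² = (13 - 4488)² = (-4475)² = 20025625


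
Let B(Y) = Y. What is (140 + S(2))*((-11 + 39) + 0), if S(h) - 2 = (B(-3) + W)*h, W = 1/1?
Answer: 3864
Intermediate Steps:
W = 1
S(h) = 2 - 2*h (S(h) = 2 + (-3 + 1)*h = 2 - 2*h)
(140 + S(2))*((-11 + 39) + 0) = (140 + (2 - 2*2))*((-11 + 39) + 0) = (140 + (2 - 4))*(28 + 0) = (140 - 2)*28 = 138*28 = 3864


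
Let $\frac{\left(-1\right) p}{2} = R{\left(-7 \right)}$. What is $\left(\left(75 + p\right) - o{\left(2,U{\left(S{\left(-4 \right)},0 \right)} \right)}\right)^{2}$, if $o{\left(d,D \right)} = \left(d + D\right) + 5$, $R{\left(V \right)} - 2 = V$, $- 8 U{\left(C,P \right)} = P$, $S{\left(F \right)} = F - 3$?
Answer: $6084$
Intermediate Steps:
$S{\left(F \right)} = -3 + F$
$U{\left(C,P \right)} = - \frac{P}{8}$
$R{\left(V \right)} = 2 + V$
$o{\left(d,D \right)} = 5 + D + d$ ($o{\left(d,D \right)} = \left(D + d\right) + 5 = 5 + D + d$)
$p = 10$ ($p = - 2 \left(2 - 7\right) = \left(-2\right) \left(-5\right) = 10$)
$\left(\left(75 + p\right) - o{\left(2,U{\left(S{\left(-4 \right)},0 \right)} \right)}\right)^{2} = \left(\left(75 + 10\right) - \left(5 - 0 + 2\right)\right)^{2} = \left(85 - \left(5 + 0 + 2\right)\right)^{2} = \left(85 - 7\right)^{2} = 78^{2} = 6084$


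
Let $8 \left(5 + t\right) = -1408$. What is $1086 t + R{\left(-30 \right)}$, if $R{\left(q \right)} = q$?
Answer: $-196596$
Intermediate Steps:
$t = -181$ ($t = -5 + \frac{1}{8} \left(-1408\right) = -5 - 176 = -181$)
$1086 t + R{\left(-30 \right)} = 1086 \left(-181\right) - 30 = -196566 - 30 = -196596$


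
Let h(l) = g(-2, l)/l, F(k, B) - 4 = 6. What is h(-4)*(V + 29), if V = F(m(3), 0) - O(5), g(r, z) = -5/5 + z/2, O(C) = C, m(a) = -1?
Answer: 51/2 ≈ 25.500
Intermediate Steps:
g(r, z) = -1 + z/2 (g(r, z) = -5*⅕ + z*(½) = -1 + z/2)
F(k, B) = 10 (F(k, B) = 4 + 6 = 10)
h(l) = (-1 + l/2)/l
V = 5 (V = 10 - 1*5 = 10 - 5 = 5)
h(-4)*(V + 29) = ((½)*(-2 - 4)/(-4))*(5 + 29) = ((½)*(-¼)*(-6))*34 = (¾)*34 = 51/2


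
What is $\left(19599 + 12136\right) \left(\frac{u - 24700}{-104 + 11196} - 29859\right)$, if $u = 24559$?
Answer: $- \frac{223627881345}{236} \approx -9.4758 \cdot 10^{8}$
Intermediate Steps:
$\left(19599 + 12136\right) \left(\frac{u - 24700}{-104 + 11196} - 29859\right) = \left(19599 + 12136\right) \left(\frac{24559 - 24700}{-104 + 11196} - 29859\right) = 31735 \left(- \frac{141}{11092} - 29859\right) = 31735 \left(\left(-141\right) \frac{1}{11092} - 29859\right) = 31735 \left(- \frac{3}{236} - 29859\right) = 31735 \left(- \frac{7046727}{236}\right) = - \frac{223627881345}{236}$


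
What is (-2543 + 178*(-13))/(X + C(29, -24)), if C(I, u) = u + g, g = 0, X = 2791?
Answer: -4857/2767 ≈ -1.7553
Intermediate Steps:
C(I, u) = u (C(I, u) = u + 0 = u)
(-2543 + 178*(-13))/(X + C(29, -24)) = (-2543 + 178*(-13))/(2791 - 24) = (-2543 - 2314)/2767 = -4857*1/2767 = -4857/2767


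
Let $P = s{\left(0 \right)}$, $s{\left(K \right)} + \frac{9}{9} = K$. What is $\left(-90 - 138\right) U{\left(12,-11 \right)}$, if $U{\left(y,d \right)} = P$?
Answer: $228$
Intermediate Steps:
$s{\left(K \right)} = -1 + K$
$P = -1$ ($P = -1 + 0 = -1$)
$U{\left(y,d \right)} = -1$
$\left(-90 - 138\right) U{\left(12,-11 \right)} = \left(-90 - 138\right) \left(-1\right) = \left(-228\right) \left(-1\right) = 228$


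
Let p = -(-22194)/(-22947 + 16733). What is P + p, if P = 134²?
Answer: 55778195/3107 ≈ 17952.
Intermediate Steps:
P = 17956
p = -11097/3107 (p = -(-22194)/(-6214) = -(-22194)*(-1)/6214 = -1*11097/3107 = -11097/3107 ≈ -3.5716)
P + p = 17956 - 11097/3107 = 55778195/3107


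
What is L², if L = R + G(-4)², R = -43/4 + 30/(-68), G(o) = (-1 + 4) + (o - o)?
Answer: 22201/4624 ≈ 4.8013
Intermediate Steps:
G(o) = 3 (G(o) = 3 + 0 = 3)
R = -761/68 (R = -43*¼ + 30*(-1/68) = -43/4 - 15/34 = -761/68 ≈ -11.191)
L = -149/68 (L = -761/68 + 3² = -761/68 + 9 = -149/68 ≈ -2.1912)
L² = (-149/68)² = 22201/4624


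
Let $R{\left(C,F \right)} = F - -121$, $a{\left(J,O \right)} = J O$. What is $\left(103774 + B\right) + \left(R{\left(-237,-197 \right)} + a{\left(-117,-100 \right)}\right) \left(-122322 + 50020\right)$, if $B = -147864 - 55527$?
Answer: $-840538065$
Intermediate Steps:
$R{\left(C,F \right)} = 121 + F$ ($R{\left(C,F \right)} = F + 121 = 121 + F$)
$B = -203391$
$\left(103774 + B\right) + \left(R{\left(-237,-197 \right)} + a{\left(-117,-100 \right)}\right) \left(-122322 + 50020\right) = \left(103774 - 203391\right) + \left(\left(121 - 197\right) - -11700\right) \left(-122322 + 50020\right) = -99617 + \left(-76 + 11700\right) \left(-72302\right) = -99617 + 11624 \left(-72302\right) = -99617 - 840438448 = -840538065$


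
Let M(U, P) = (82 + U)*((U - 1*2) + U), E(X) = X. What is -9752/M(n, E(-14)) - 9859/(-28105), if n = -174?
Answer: 6736/140525 ≈ 0.047935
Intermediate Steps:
M(U, P) = (-2 + 2*U)*(82 + U) (M(U, P) = (82 + U)*((U - 2) + U) = (82 + U)*((-2 + U) + U) = (82 + U)*(-2 + 2*U) = (-2 + 2*U)*(82 + U))
-9752/M(n, E(-14)) - 9859/(-28105) = -9752/(-164 + 2*(-174)² + 162*(-174)) - 9859/(-28105) = -9752/(-164 + 2*30276 - 28188) - 9859*(-1/28105) = -9752/(-164 + 60552 - 28188) + 9859/28105 = -9752/32200 + 9859/28105 = -9752*1/32200 + 9859/28105 = -53/175 + 9859/28105 = 6736/140525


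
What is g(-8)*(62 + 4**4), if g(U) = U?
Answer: -2544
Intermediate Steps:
g(-8)*(62 + 4**4) = -8*(62 + 4**4) = -8*(62 + 256) = -8*318 = -2544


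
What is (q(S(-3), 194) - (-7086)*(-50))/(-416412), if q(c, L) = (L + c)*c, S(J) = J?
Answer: 118291/138804 ≈ 0.85222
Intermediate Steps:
q(c, L) = c*(L + c)
(q(S(-3), 194) - (-7086)*(-50))/(-416412) = (-3*(194 - 3) - (-7086)*(-50))/(-416412) = (-3*191 - 1*354300)*(-1/416412) = (-573 - 354300)*(-1/416412) = -354873*(-1/416412) = 118291/138804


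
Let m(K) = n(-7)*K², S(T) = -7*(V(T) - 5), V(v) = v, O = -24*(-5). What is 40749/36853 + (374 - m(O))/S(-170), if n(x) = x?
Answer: 3778482947/45144925 ≈ 83.697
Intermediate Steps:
O = 120
S(T) = 35 - 7*T (S(T) = -7*(T - 5) = -7*(-5 + T) = 35 - 7*T)
m(K) = -7*K²
40749/36853 + (374 - m(O))/S(-170) = 40749/36853 + (374 - (-7)*120²)/(35 - 7*(-170)) = 40749*(1/36853) + (374 - (-7)*14400)/(35 + 1190) = 40749/36853 + (374 - 1*(-100800))/1225 = 40749/36853 + (374 + 100800)*(1/1225) = 40749/36853 + 101174*(1/1225) = 40749/36853 + 101174/1225 = 3778482947/45144925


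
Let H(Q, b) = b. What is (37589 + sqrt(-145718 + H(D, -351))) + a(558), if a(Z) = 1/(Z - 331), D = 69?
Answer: 8532704/227 + 7*I*sqrt(2981) ≈ 37589.0 + 382.19*I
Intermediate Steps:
a(Z) = 1/(-331 + Z)
(37589 + sqrt(-145718 + H(D, -351))) + a(558) = (37589 + sqrt(-145718 - 351)) + 1/(-331 + 558) = (37589 + sqrt(-146069)) + 1/227 = (37589 + 7*I*sqrt(2981)) + 1/227 = 8532704/227 + 7*I*sqrt(2981)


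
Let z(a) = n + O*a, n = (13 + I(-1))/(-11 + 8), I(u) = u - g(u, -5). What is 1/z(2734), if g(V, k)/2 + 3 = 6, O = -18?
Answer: -1/49214 ≈ -2.0319e-5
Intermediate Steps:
g(V, k) = 6 (g(V, k) = -6 + 2*6 = -6 + 12 = 6)
I(u) = -6 + u (I(u) = u - 1*6 = u - 6 = -6 + u)
n = -2 (n = (13 + (-6 - 1))/(-11 + 8) = (13 - 7)/(-3) = 6*(-⅓) = -2)
z(a) = -2 - 18*a
1/z(2734) = 1/(-2 - 18*2734) = 1/(-2 - 49212) = 1/(-49214) = -1/49214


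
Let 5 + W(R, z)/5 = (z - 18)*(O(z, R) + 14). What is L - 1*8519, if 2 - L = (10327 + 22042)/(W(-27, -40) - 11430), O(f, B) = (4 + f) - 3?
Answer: -35781616/4205 ≈ -8509.3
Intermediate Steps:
O(f, B) = 1 + f
W(R, z) = -25 + 5*(-18 + z)*(15 + z) (W(R, z) = -25 + 5*((z - 18)*((1 + z) + 14)) = -25 + 5*((-18 + z)*(15 + z)) = -25 + 5*(-18 + z)*(15 + z))
L = 40779/4205 (L = 2 - (10327 + 22042)/((-1375 - 15*(-40) + 5*(-40)²) - 11430) = 2 - 32369/((-1375 + 600 + 5*1600) - 11430) = 2 - 32369/((-1375 + 600 + 8000) - 11430) = 2 - 32369/(7225 - 11430) = 2 - 32369/(-4205) = 2 - 32369*(-1)/4205 = 2 - 1*(-32369/4205) = 2 + 32369/4205 = 40779/4205 ≈ 9.6977)
L - 1*8519 = 40779/4205 - 1*8519 = 40779/4205 - 8519 = -35781616/4205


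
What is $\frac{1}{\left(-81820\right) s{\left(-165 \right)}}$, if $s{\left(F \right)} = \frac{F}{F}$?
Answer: $- \frac{1}{81820} \approx -1.2222 \cdot 10^{-5}$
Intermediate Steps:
$s{\left(F \right)} = 1$
$\frac{1}{\left(-81820\right) s{\left(-165 \right)}} = \frac{1}{\left(-81820\right) 1} = \left(- \frac{1}{81820}\right) 1 = - \frac{1}{81820}$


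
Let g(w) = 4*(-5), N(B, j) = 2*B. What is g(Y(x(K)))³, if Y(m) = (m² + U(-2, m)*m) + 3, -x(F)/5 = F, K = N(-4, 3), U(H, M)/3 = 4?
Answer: -8000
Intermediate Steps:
U(H, M) = 12 (U(H, M) = 3*4 = 12)
K = -8 (K = 2*(-4) = -8)
x(F) = -5*F
Y(m) = 3 + m² + 12*m (Y(m) = (m² + 12*m) + 3 = 3 + m² + 12*m)
g(w) = -20
g(Y(x(K)))³ = (-20)³ = -8000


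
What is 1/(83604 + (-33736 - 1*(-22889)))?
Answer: 1/72757 ≈ 1.3744e-5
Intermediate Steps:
1/(83604 + (-33736 - 1*(-22889))) = 1/(83604 + (-33736 + 22889)) = 1/(83604 - 10847) = 1/72757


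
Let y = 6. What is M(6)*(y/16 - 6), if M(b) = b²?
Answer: -405/2 ≈ -202.50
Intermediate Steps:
M(6)*(y/16 - 6) = 6²*(6/16 - 6) = 36*(6*(1/16) - 6) = 36*(3/8 - 6) = 36*(-45/8) = -405/2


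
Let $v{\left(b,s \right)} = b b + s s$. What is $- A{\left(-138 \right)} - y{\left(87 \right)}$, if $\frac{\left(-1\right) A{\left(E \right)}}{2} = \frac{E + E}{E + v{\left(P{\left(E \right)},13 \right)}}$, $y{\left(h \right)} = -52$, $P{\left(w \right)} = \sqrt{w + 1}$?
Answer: $\frac{3032}{53} \approx 57.208$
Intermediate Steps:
$P{\left(w \right)} = \sqrt{1 + w}$
$v{\left(b,s \right)} = b^{2} + s^{2}$
$A{\left(E \right)} = - \frac{4 E}{170 + 2 E}$ ($A{\left(E \right)} = - 2 \frac{E + E}{E + \left(\left(\sqrt{1 + E}\right)^{2} + 13^{2}\right)} = - 2 \frac{2 E}{E + \left(\left(1 + E\right) + 169\right)} = - 2 \frac{2 E}{E + \left(170 + E\right)} = - 2 \frac{2 E}{170 + 2 E} = - \frac{4 E}{170 + 2 E}$)
$- A{\left(-138 \right)} - y{\left(87 \right)} = - \frac{\left(-2\right) \left(-138\right)}{85 - 138} - -52 = - \frac{\left(-2\right) \left(-138\right)}{-53} + 52 = - \frac{\left(-2\right) \left(-138\right) \left(-1\right)}{53} + 52 = \left(-1\right) \left(- \frac{276}{53}\right) + 52 = \frac{276}{53} + 52 = \frac{3032}{53}$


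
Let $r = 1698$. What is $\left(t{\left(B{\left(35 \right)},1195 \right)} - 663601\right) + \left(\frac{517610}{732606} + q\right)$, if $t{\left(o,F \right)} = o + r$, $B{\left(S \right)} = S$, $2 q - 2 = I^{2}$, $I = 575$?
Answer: $- \frac{363778288417}{732606} \approx -4.9655 \cdot 10^{5}$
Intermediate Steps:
$q = \frac{330627}{2}$ ($q = 1 + \frac{575^{2}}{2} = 1 + \frac{1}{2} \cdot 330625 = 1 + \frac{330625}{2} = \frac{330627}{2} \approx 1.6531 \cdot 10^{5}$)
$t{\left(o,F \right)} = 1698 + o$ ($t{\left(o,F \right)} = o + 1698 = 1698 + o$)
$\left(t{\left(B{\left(35 \right)},1195 \right)} - 663601\right) + \left(\frac{517610}{732606} + q\right) = \left(\left(1698 + 35\right) - 663601\right) + \left(\frac{517610}{732606} + \frac{330627}{2}\right) = \left(1733 - 663601\right) + \left(517610 \cdot \frac{1}{732606} + \frac{330627}{2}\right) = -661868 + \left(\frac{258805}{366303} + \frac{330627}{2}\right) = -661868 + \frac{121110179591}{732606} = - \frac{363778288417}{732606}$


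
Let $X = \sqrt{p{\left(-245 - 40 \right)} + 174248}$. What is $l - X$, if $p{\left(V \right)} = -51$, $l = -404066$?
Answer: $-404066 - \sqrt{174197} \approx -4.0448 \cdot 10^{5}$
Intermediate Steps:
$X = \sqrt{174197}$ ($X = \sqrt{-51 + 174248} = \sqrt{174197} \approx 417.37$)
$l - X = -404066 - \sqrt{174197}$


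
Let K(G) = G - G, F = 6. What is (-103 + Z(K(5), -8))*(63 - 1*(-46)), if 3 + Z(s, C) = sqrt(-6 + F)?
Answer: -11554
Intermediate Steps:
K(G) = 0
Z(s, C) = -3 (Z(s, C) = -3 + sqrt(-6 + 6) = -3 + sqrt(0) = -3 + 0 = -3)
(-103 + Z(K(5), -8))*(63 - 1*(-46)) = (-103 - 3)*(63 - 1*(-46)) = -106*(63 + 46) = -106*109 = -11554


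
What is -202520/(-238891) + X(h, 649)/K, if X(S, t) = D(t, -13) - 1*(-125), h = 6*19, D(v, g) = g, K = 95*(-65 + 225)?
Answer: 194066237/226946450 ≈ 0.85512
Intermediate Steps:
K = 15200 (K = 95*160 = 15200)
h = 114
X(S, t) = 112 (X(S, t) = -13 - 1*(-125) = -13 + 125 = 112)
-202520/(-238891) + X(h, 649)/K = -202520/(-238891) + 112/15200 = -202520*(-1/238891) + 112*(1/15200) = 202520/238891 + 7/950 = 194066237/226946450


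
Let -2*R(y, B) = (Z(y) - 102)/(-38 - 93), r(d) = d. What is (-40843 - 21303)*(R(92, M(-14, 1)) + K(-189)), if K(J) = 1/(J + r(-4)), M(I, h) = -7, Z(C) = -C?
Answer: 6070344/131 ≈ 46339.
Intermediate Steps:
K(J) = 1/(-4 + J) (K(J) = 1/(J - 4) = 1/(-4 + J))
R(y, B) = -51/131 - y/262 (R(y, B) = -(-y - 102)/(2*(-38 - 93)) = -(-102 - y)/(2*(-131)) = -(-102 - y)*(-1)/(2*131) = -(102/131 + y/131)/2 = -51/131 - y/262)
(-40843 - 21303)*(R(92, M(-14, 1)) + K(-189)) = (-40843 - 21303)*((-51/131 - 1/262*92) + 1/(-4 - 189)) = -62146*((-51/131 - 46/131) + 1/(-193)) = -62146*(-97/131 - 1/193) = -62146*(-18852/25283) = 6070344/131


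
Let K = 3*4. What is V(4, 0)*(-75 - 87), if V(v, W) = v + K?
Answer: -2592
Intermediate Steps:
K = 12
V(v, W) = 12 + v (V(v, W) = v + 12 = 12 + v)
V(4, 0)*(-75 - 87) = (12 + 4)*(-75 - 87) = 16*(-162) = -2592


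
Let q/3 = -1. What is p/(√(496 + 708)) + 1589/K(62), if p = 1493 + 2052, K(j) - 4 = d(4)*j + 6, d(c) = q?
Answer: -1589/176 + 3545*√301/602 ≈ 93.137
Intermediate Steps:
q = -3 (q = 3*(-1) = -3)
d(c) = -3
K(j) = 10 - 3*j (K(j) = 4 + (-3*j + 6) = 4 + (6 - 3*j) = 10 - 3*j)
p = 3545
p/(√(496 + 708)) + 1589/K(62) = 3545/(√(496 + 708)) + 1589/(10 - 3*62) = 3545/(√1204) + 1589/(10 - 186) = 3545/((2*√301)) + 1589/(-176) = 3545*(√301/602) + 1589*(-1/176) = 3545*√301/602 - 1589/176 = -1589/176 + 3545*√301/602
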